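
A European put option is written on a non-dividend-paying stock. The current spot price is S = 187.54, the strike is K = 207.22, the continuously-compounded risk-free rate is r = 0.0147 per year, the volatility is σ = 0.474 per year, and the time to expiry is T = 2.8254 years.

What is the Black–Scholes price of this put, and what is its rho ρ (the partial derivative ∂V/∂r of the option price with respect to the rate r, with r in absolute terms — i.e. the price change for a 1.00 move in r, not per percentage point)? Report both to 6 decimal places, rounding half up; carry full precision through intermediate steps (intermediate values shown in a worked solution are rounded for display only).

price = 65.588626
ρ = -382.689675

σ√T = 0.474·√2.8254 = 0.796743
d₁ = (ln(S/K) + (r+σ²/2)T) / (σ√T) = (ln(187.54/207.22) + (0.0147+0.474²/2)·2.8254) / 0.796743 = (-0.099789 + 0.358933) / 0.796743 = 0.325255
d₂ = d₁ − σ√T = 0.325255 − 0.796743 = -0.471489
e^{−rT} = e^{−0.0147·2.8254} = 0.959317
N(−d₁) = 0.372494,  N(−d₂) = 0.681354
Put price V = K·e^{−rT}·N(−d₂) − S·N(−d₁) = 135.446193 − 69.857567 = 65.588626
ρ = −K·T·e^{−rT}·N(−d₂) = -382.689675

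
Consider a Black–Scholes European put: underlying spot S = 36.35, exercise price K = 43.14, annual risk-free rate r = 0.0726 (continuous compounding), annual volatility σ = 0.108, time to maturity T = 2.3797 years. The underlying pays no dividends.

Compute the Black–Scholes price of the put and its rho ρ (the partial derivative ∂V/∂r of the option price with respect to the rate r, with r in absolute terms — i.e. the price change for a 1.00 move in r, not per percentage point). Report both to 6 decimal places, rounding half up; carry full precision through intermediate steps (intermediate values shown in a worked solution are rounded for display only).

price = 2.384081
ρ = -45.741550

σ√T = 0.108·√2.3797 = 0.166604
d₁ = (ln(S/K) + (r+σ²/2)T) / (σ√T) = (ln(36.35/43.14) + (0.0726+0.108²/2)·2.3797) / 0.166604 = (-0.171256 + 0.186645) / 0.166604 = 0.092364
d₂ = d₁ − σ√T = 0.092364 − 0.166604 = -0.074240
e^{−rT} = e^{−0.0726·2.3797} = 0.841334
N(−d₁) = 0.463204,  N(−d₂) = 0.529590
Put price V = K·e^{−rT}·N(−d₂) − S·N(−d₁) = 19.221562 − 16.837481 = 2.384081
ρ = −K·T·e^{−rT}·N(−d₂) = -45.741550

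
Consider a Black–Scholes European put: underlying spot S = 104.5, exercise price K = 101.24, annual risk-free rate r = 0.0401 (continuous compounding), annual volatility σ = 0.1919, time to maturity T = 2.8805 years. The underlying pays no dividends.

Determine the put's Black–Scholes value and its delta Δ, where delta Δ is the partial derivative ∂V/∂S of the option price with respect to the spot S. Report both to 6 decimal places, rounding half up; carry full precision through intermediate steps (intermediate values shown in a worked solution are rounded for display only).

σ√T = 0.1919·√2.8805 = 0.325693
d₁ = (ln(S/K) + (r+σ²/2)T) / (σ√T) = (ln(104.5/101.24) + (0.0401+0.1919²/2)·2.8805) / 0.325693 = (0.031693 + 0.168546) / 0.325693 = 0.614809
d₂ = d₁ − σ√T = 0.614809 − 0.325693 = 0.289116
e^{−rT} = e^{−0.0401·2.8805} = 0.890913
N(−d₁) = 0.269340,  N(−d₂) = 0.386246
Put price V = K·e^{−rT}·N(−d₂) − S·N(−d₁) = 34.837906 − 28.146069 = 6.691837
Δ = −N(−d₁) = -0.269340

price = 6.691837
Δ = -0.269340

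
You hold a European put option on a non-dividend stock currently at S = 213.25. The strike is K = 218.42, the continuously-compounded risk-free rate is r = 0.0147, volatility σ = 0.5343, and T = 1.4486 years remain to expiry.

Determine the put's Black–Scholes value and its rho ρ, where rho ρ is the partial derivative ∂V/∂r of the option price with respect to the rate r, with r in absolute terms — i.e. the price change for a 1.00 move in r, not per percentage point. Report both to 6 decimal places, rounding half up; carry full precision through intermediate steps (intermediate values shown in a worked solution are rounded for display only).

σ√T = 0.5343·√1.4486 = 0.643072
d₁ = (ln(S/K) + (r+σ²/2)T) / (σ√T) = (ln(213.25/218.42) + (0.0147+0.5343²/2)·1.4486) / 0.643072 = (-0.023955 + 0.228065) / 0.643072 = 0.317399
d₂ = d₁ − σ√T = 0.317399 − 0.643072 = -0.325673
e^{−rT} = e^{−0.0147·1.4486} = 0.978931
N(−d₁) = 0.375470,  N(−d₂) = 0.627664
Put price V = K·e^{−rT}·N(−d₂) − S·N(−d₁) = 134.205880 − 80.069058 = 54.136821
ρ = −K·T·e^{−rT}·N(−d₂) = -194.410637

price = 54.136821
ρ = -194.410637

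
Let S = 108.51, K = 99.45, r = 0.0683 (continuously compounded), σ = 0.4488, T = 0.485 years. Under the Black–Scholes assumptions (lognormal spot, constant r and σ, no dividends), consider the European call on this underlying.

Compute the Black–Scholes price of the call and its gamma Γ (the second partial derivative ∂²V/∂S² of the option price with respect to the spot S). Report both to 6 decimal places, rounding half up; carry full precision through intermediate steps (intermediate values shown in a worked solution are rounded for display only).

price = 19.783105
Γ = 0.010160

σ√T = 0.4488·√0.485 = 0.312553
d₁ = (ln(S/K) + (r+σ²/2)T) / (σ√T) = (ln(108.51/99.45) + (0.0683+0.4488²/2)·0.485) / 0.312553 = (0.087187 + 0.081970) / 0.312553 = 0.541212
d₂ = d₁ − σ√T = 0.541212 − 0.312553 = 0.228659
e^{−rT} = e^{−0.0683·0.485} = 0.967417
N(d₁) = 0.705819,  N(d₂) = 0.590433
Call price V = S·N(d₁) − K·e^{−rT}·N(d₂) = 76.588458 − 56.805353 = 19.783105
φ(d₁) = (1/√(2π))·e^{−d₁²/2} = 0.344592
Γ = φ(d₁) / (S·σ·√T) = 0.010160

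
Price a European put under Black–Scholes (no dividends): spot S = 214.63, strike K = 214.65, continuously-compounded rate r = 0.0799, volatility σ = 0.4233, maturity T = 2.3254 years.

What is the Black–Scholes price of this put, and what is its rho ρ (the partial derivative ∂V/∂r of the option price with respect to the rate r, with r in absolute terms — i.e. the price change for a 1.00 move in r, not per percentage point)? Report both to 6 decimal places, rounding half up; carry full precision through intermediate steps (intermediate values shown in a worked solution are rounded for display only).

σ√T = 0.4233·√2.3254 = 0.645501
d₁ = (ln(S/K) + (r+σ²/2)T) / (σ√T) = (ln(214.63/214.65) + (0.0799+0.4233²/2)·2.3254) / 0.645501 = (-0.000093 + 0.394135) / 0.645501 = 0.610444
d₂ = d₁ − σ√T = 0.610444 − 0.645501 = -0.035058
e^{−rT} = e^{−0.0799·2.3254} = 0.830440
N(−d₁) = 0.270784,  N(−d₂) = 0.513983
Put price V = K·e^{−rT}·N(−d₂) − S·N(−d₁) = 91.619521 − 58.118358 = 33.501163
ρ = −K·T·e^{−rT}·N(−d₂) = -213.052034

price = 33.501163
ρ = -213.052034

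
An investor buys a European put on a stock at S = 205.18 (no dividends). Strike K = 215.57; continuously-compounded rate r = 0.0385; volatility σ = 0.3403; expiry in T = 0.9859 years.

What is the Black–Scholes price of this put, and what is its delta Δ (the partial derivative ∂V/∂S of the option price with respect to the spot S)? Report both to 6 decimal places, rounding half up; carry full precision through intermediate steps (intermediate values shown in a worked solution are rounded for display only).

price = 28.881711
Δ = -0.446272

σ√T = 0.3403·√0.9859 = 0.337892
d₁ = (ln(S/K) + (r+σ²/2)T) / (σ√T) = (ln(205.18/215.57) + (0.0385+0.3403²/2)·0.9859) / 0.337892 = (-0.049398 + 0.095043) / 0.337892 = 0.135087
d₂ = d₁ − σ√T = 0.135087 − 0.337892 = -0.202806
e^{−rT} = e^{−0.0385·0.9859} = 0.962754
N(−d₁) = 0.446272,  N(−d₂) = 0.580357
Put price V = K·e^{−rT}·N(−d₂) − S·N(−d₁) = 120.447737 − 91.566027 = 28.881711
Δ = −N(−d₁) = -0.446272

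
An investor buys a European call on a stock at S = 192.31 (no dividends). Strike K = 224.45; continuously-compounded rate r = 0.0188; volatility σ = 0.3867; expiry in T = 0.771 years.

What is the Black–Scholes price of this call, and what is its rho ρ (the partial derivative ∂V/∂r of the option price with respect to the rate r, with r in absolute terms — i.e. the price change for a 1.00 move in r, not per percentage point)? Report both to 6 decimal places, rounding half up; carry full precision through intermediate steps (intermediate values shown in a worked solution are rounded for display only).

σ√T = 0.3867·√0.771 = 0.339548
d₁ = (ln(S/K) + (r+σ²/2)T) / (σ√T) = (ln(192.31/224.45) + (0.0188+0.3867²/2)·0.771) / 0.339548 = (-0.154544 + 0.072141) / 0.339548 = -0.242684
d₂ = d₁ − σ√T = -0.242684 − 0.339548 = -0.582233
e^{−rT} = e^{−0.0188·0.771} = 0.985610
N(d₁) = 0.404125,  N(d₂) = 0.280205
Call price V = S·N(d₁) − K·e^{−rT}·N(d₂) = 77.717268 − 61.986985 = 15.730282
ρ = K·T·e^{−rT}·N(d₂) = 47.791966

price = 15.730282
ρ = 47.791966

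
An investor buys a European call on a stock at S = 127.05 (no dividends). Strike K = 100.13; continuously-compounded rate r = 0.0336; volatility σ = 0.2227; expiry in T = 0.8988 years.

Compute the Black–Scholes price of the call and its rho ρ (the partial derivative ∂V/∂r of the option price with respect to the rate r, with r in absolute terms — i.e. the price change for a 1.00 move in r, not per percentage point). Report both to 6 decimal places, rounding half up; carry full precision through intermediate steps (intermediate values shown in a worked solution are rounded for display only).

price = 31.030252
ρ = 76.670419

σ√T = 0.2227·√0.8988 = 0.211131
d₁ = (ln(S/K) + (r+σ²/2)T) / (σ√T) = (ln(127.05/100.13) + (0.0336+0.2227²/2)·0.8988) / 0.211131 = (0.238111 + 0.052488) / 0.211131 = 1.376394
d₂ = d₁ − σ√T = 1.376394 − 0.211131 = 1.165263
e^{−rT} = e^{−0.0336·0.8988} = 0.970252
N(d₁) = 0.915650,  N(d₂) = 0.878044
Call price V = S·N(d₁) − K·e^{−rT}·N(d₂) = 116.333343 − 85.303091 = 31.030252
ρ = K·T·e^{−rT}·N(d₂) = 76.670419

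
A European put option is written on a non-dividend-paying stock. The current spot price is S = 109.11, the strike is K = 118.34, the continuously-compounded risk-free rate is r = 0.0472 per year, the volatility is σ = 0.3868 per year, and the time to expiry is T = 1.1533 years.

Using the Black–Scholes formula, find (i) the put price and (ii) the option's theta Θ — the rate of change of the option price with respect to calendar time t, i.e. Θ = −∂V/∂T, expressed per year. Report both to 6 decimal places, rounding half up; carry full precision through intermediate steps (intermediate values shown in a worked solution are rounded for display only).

σ√T = 0.3868·√1.1533 = 0.415392
d₁ = (ln(S/K) + (r+σ²/2)T) / (σ√T) = (ln(109.11/118.34) + (0.0472+0.3868²/2)·1.1533) / 0.415392 = (-0.081205 + 0.140711) / 0.415392 = 0.143252
d₂ = d₁ − σ√T = 0.143252 − 0.415392 = -0.272140
e^{−rT} = e^{−0.0472·1.1533} = 0.947019
N(−d₁) = 0.443046,  N(−d₂) = 0.607243
Put price V = K·e^{−rT}·N(−d₂) − S·N(−d₁) = 68.053859 − 48.340718 = 19.713141
φ(d₁) = (1/√(2π))·e^{−d₁²/2} = 0.394870
Θ = −S·φ(d₁)·σ/(2√T) + r·K·e^{−rT}·N(−d₂) = −7.758966 + 3.212142 = -4.546824

price = 19.713141
Θ = -4.546824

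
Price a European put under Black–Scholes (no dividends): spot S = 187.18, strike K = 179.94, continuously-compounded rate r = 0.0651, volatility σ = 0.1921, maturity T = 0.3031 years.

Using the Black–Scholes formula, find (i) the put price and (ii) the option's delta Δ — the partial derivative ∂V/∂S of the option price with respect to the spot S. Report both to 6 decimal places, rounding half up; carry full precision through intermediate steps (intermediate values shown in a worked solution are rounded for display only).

price = 3.457584
Δ = -0.270123

σ√T = 0.1921·√0.3031 = 0.105760
d₁ = (ln(S/K) + (r+σ²/2)T) / (σ√T) = (ln(187.18/179.94) + (0.0651+0.1921²/2)·0.3031) / 0.105760 = (0.039447 + 0.025324) / 0.105760 = 0.612441
d₂ = d₁ − σ√T = 0.612441 − 0.105760 = 0.506682
e^{−rT} = e^{−0.0651·0.3031} = 0.980462
N(−d₁) = 0.270123,  N(−d₂) = 0.306189
Put price V = K·e^{−rT}·N(−d₂) − S·N(−d₁) = 54.019189 − 50.561605 = 3.457584
Δ = −N(−d₁) = -0.270123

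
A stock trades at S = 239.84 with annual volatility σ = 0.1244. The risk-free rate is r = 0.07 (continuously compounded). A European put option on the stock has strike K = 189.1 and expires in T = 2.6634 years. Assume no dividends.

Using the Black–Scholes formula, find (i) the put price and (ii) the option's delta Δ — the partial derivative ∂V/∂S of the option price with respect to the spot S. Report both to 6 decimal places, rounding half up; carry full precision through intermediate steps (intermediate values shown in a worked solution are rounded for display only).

σ√T = 0.1244·√2.6634 = 0.203020
d₁ = (ln(S/K) + (r+σ²/2)T) / (σ√T) = (ln(239.84/189.1) + (0.07+0.1244²/2)·2.6634) / 0.203020 = (0.237696 + 0.207047) / 0.203020 = 2.190636
d₂ = d₁ − σ√T = 2.190636 − 0.203020 = 1.987616
e^{−rT} = e^{−0.07·2.6634} = 0.829910
N(−d₁) = 0.014239,  N(−d₂) = 0.023427
Put price V = K·e^{−rT}·N(−d₂) − S·N(−d₁) = 3.676555 − 3.415102 = 0.261453
Δ = −N(−d₁) = -0.014239

price = 0.261453
Δ = -0.014239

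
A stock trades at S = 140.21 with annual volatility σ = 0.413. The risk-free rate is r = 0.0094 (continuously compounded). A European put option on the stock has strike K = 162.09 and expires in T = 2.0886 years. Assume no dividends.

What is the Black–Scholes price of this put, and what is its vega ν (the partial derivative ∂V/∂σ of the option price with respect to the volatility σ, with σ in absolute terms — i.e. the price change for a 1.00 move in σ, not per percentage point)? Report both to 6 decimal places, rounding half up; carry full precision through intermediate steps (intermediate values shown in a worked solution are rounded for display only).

σ√T = 0.413·√2.0886 = 0.596867
d₁ = (ln(S/K) + (r+σ²/2)T) / (σ√T) = (ln(140.21/162.09) + (0.0094+0.413²/2)·2.0886) / 0.596867 = (-0.145010 + 0.197758) / 0.596867 = 0.088374
d₂ = d₁ − σ√T = 0.088374 − 0.596867 = -0.508493
e^{−rT} = e^{−0.0094·2.0886} = 0.980559
N(−d₁) = 0.464790,  N(−d₂) = 0.694446
Put price V = K·e^{−rT}·N(−d₂) − S·N(−d₁) = 110.374409 − 65.168159 = 45.206250
φ(d₁) = (1/√(2π))·e^{−d₁²/2} = 0.397387
ν = S·φ(d₁)·√T = 80.523154

price = 45.206250
ν = 80.523154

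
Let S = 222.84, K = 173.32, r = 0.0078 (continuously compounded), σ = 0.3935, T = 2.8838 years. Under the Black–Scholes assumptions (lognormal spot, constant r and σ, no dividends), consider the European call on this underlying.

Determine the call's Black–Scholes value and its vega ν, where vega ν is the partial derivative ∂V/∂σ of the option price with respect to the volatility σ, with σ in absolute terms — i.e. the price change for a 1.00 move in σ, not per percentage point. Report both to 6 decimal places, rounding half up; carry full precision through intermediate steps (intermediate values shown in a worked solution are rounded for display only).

price = 82.084837
ν = 114.480169

σ√T = 0.3935·√2.8838 = 0.668232
d₁ = (ln(S/K) + (r+σ²/2)T) / (σ√T) = (ln(222.84/173.32) + (0.0078+0.3935²/2)·2.8838) / 0.668232 = (0.251314 + 0.245761) / 0.668232 = 0.743866
d₂ = d₁ − σ√T = 0.743866 − 0.668232 = 0.075634
e^{−rT} = e^{−0.0078·2.8838} = 0.977757
N(d₁) = 0.771521,  N(d₂) = 0.530145
Call price V = S·N(d₁) − K·e^{−rT}·N(d₂) = 171.925790 − 89.840953 = 82.084837
φ(d₁) = (1/√(2π))·e^{−d₁²/2} = 0.302520
ν = S·φ(d₁)·√T = 114.480169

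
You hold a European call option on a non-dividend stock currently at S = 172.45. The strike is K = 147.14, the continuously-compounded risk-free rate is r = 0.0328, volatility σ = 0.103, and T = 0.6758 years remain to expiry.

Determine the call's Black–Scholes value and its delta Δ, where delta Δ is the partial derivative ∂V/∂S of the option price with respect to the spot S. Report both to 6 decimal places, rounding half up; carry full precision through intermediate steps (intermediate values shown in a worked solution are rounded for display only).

σ√T = 0.103·√0.6758 = 0.084673
d₁ = (ln(S/K) + (r+σ²/2)T) / (σ√T) = (ln(172.45/147.14) + (0.0328+0.103²/2)·0.6758) / 0.084673 = (0.158723 + 0.025751) / 0.084673 = 2.178655
d₂ = d₁ − σ√T = 2.178655 − 0.084673 = 2.093982
e^{−rT} = e^{−0.0328·0.6758} = 0.978078
N(d₁) = 0.985321,  N(d₂) = 0.981869
Call price V = S·N(d₁) − K·e^{−rT}·N(d₂) = 169.918667 − 141.305060 = 28.613607
Δ = N(d₁) = 0.985321

price = 28.613607
Δ = 0.985321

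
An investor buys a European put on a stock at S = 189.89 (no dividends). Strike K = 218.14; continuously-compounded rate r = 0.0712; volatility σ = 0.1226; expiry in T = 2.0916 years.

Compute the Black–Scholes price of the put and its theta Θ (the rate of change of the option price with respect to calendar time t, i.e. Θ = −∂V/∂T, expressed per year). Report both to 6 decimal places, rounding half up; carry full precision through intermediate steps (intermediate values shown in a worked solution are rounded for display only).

σ√T = 0.1226·√2.0916 = 0.177309
d₁ = (ln(S/K) + (r+σ²/2)T) / (σ√T) = (ln(189.89/218.14) + (0.0712+0.1226²/2)·2.0916) / 0.177309 = (-0.138692 + 0.164641) / 0.177309 = 0.146349
d₂ = d₁ − σ√T = 0.146349 − 0.177309 = -0.030959
e^{−rT} = e^{−0.0712·2.0916} = 0.861636
N(−d₁) = 0.441823,  N(−d₂) = 0.512349
Put price V = K·e^{−rT}·N(−d₂) − S·N(−d₁) = 96.299767 − 83.897737 = 12.402030
φ(d₁) = (1/√(2π))·e^{−d₁²/2} = 0.394693
Θ = −S·φ(d₁)·σ/(2√T) + r·K·e^{−rT}·N(−d₂) = −3.176746 + 6.856543 = 3.679798

price = 12.402030
Θ = 3.679798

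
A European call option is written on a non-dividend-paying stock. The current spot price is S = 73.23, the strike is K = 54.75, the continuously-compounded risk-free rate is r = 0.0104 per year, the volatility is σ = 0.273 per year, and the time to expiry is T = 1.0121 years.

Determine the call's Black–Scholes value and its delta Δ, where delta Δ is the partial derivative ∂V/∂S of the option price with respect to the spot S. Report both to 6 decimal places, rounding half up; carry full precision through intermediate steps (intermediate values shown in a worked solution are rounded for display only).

price = 20.239478
Δ = 0.891504

σ√T = 0.273·√1.0121 = 0.274647
d₁ = (ln(S/K) + (r+σ²/2)T) / (σ√T) = (ln(73.23/54.75) + (0.0104+0.273²/2)·1.0121) / 0.274647 = (0.290828 + 0.048241) / 0.274647 = 1.234564
d₂ = d₁ − σ√T = 1.234564 − 0.274647 = 0.959918
e^{−rT} = e^{−0.0104·1.0121} = 0.989529
N(d₁) = 0.891504,  N(d₂) = 0.831452
Call price V = S·N(d₁) − K·e^{−rT}·N(d₂) = 65.284815 − 45.045337 = 20.239478
Δ = N(d₁) = 0.891504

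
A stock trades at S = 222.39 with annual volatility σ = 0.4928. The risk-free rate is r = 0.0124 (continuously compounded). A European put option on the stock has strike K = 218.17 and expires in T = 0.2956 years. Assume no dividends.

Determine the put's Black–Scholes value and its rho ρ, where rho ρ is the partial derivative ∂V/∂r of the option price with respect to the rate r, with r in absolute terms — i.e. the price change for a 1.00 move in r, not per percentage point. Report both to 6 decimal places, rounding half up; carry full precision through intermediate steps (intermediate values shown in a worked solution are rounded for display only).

σ√T = 0.4928·√0.2956 = 0.267931
d₁ = (ln(S/K) + (r+σ²/2)T) / (σ√T) = (ln(222.39/218.17) + (0.0124+0.4928²/2)·0.2956) / 0.267931 = (0.019158 + 0.039559) / 0.267931 = 0.219150
d₂ = d₁ − σ√T = 0.219150 − 0.267931 = -0.048781
e^{−rT} = e^{−0.0124·0.2956} = 0.996341
N(−d₁) = 0.413267,  N(−d₂) = 0.519453
Put price V = K·e^{−rT}·N(−d₂) − S·N(−d₁) = 112.914472 − 91.906394 = 21.008077
ρ = −K·T·e^{−rT}·N(−d₂) = -33.377518

price = 21.008077
ρ = -33.377518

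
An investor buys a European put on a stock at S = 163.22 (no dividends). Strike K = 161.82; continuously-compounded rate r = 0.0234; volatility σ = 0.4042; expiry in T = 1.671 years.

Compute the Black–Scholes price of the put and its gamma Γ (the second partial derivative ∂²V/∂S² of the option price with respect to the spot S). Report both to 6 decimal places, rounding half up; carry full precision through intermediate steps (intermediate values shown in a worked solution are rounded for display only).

price = 29.186984
Γ = 0.004396

σ√T = 0.4042·√1.671 = 0.522498
d₁ = (ln(S/K) + (r+σ²/2)T) / (σ√T) = (ln(163.22/161.82) + (0.0234+0.4042²/2)·1.671) / 0.522498 = (0.008614 + 0.175603) / 0.522498 = 0.352571
d₂ = d₁ − σ√T = 0.352571 − 0.522498 = -0.169927
e^{−rT} = e^{−0.0234·1.671} = 0.961653
N(−d₁) = 0.362205,  N(−d₂) = 0.567466
Put price V = K·e^{−rT}·N(−d₂) − S·N(−d₁) = 88.306068 − 59.119084 = 29.186984
φ(d₁) = (1/√(2π))·e^{−d₁²/2} = 0.374902
Γ = φ(d₁) / (S·σ·√T) = 0.004396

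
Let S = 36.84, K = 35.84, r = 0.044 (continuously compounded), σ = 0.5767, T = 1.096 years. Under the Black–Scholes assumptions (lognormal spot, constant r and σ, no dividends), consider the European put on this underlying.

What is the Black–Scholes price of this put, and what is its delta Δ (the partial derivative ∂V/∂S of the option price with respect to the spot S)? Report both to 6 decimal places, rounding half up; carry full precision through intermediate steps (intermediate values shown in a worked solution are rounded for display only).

price = 7.142057
Δ = -0.334570

σ√T = 0.5767·√1.096 = 0.603747
d₁ = (ln(S/K) + (r+σ²/2)T) / (σ√T) = (ln(36.84/35.84) + (0.044+0.5767²/2)·1.096) / 0.603747 = (0.027520 + 0.230479) / 0.603747 = 0.427329
d₂ = d₁ − σ√T = 0.427329 − 0.603747 = -0.176418
e^{−rT} = e^{−0.044·1.096} = 0.952920
N(−d₁) = 0.334570,  N(−d₂) = 0.570017
Put price V = K·e^{−rT}·N(−d₂) − S·N(−d₁) = 19.467604 − 12.325547 = 7.142057
Δ = −N(−d₁) = -0.334570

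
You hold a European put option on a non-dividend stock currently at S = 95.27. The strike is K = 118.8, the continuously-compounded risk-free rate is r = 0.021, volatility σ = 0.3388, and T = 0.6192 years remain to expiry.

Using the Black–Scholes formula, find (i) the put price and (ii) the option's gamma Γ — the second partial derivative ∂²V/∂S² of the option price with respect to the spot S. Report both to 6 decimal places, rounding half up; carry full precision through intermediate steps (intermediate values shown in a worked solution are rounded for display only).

σ√T = 0.3388·√0.6192 = 0.266599
d₁ = (ln(S/K) + (r+σ²/2)T) / (σ√T) = (ln(95.27/118.8) + (0.021+0.3388²/2)·0.6192) / 0.266599 = (-0.220726 + 0.048541) / 0.266599 = -0.645860
d₂ = d₁ − σ√T = -0.645860 − 0.266599 = -0.912459
e^{−rT} = e^{−0.021·0.6192} = 0.987081
N(−d₁) = 0.740815,  N(−d₂) = 0.819236
Put price V = K·e^{−rT}·N(−d₂) − S·N(−d₁) = 96.067935 − 70.577432 = 25.490503
φ(d₁) = (1/√(2π))·e^{−d₁²/2} = 0.323840
Γ = φ(d₁) / (S·σ·√T) = 0.012750

price = 25.490503
Γ = 0.012750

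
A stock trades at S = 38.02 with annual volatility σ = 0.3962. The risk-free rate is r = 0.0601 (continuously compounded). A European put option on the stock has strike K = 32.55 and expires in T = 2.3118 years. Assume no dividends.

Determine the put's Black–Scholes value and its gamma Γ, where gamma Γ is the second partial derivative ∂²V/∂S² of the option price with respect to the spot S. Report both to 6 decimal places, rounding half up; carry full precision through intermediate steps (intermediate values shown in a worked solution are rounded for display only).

price = 3.890856
Γ = 0.012752

σ√T = 0.3962·√2.3118 = 0.602406
d₁ = (ln(S/K) + (r+σ²/2)T) / (σ√T) = (ln(38.02/32.55) + (0.0601+0.3962²/2)·2.3118) / 0.602406 = (0.155335 + 0.320386) / 0.602406 = 0.789701
d₂ = d₁ − σ√T = 0.789701 − 0.602406 = 0.187294
e^{−rT} = e^{−0.0601·2.3118} = 0.870281
N(−d₁) = 0.214851,  N(−d₂) = 0.425715
Put price V = K·e^{−rT}·N(−d₂) − S·N(−d₁) = 12.059500 − 8.168644 = 3.890856
φ(d₁) = (1/√(2π))·e^{−d₁²/2} = 0.292073
Γ = φ(d₁) / (S·σ·√T) = 0.012752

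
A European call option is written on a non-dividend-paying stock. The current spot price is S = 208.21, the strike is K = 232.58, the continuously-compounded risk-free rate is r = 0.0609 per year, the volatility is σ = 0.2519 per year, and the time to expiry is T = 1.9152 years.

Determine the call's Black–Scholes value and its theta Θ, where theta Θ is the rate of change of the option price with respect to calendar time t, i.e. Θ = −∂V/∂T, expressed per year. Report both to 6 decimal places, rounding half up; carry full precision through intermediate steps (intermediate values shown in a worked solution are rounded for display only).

price = 29.346741
Θ = -12.937454

σ√T = 0.2519·√1.9152 = 0.348606
d₁ = (ln(S/K) + (r+σ²/2)T) / (σ√T) = (ln(208.21/232.58) + (0.0609+0.2519²/2)·1.9152) / 0.348606 = (-0.110687 + 0.177399) / 0.348606 = 0.191367
d₂ = d₁ − σ√T = 0.191367 − 0.348606 = -0.157239
e^{−rT} = e^{−0.0609·1.9152} = 0.889909
N(d₁) = 0.575881,  N(d₂) = 0.437528
Call price V = S·N(d₁) − K·e^{−rT}·N(d₂) = 119.904187 − 90.557446 = 29.346741
φ(d₁) = (1/√(2π))·e^{−d₁²/2} = 0.391704
Θ = −S·φ(d₁)·σ/(2√T) − r·K·e^{−rT}·N(d₂) = −7.422505 − 5.514948 = -12.937454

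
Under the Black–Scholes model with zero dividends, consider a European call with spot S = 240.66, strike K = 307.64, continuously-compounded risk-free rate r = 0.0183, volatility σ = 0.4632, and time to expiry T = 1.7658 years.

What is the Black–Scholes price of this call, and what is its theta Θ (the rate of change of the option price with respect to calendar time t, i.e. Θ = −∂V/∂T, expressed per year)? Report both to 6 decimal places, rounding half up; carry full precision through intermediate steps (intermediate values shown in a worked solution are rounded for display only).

σ√T = 0.4632·√1.7658 = 0.615516
d₁ = (ln(S/K) + (r+σ²/2)T) / (σ√T) = (ln(240.66/307.64) + (0.0183+0.4632²/2)·1.7658) / 0.615516 = (-0.245545 + 0.221744) / 0.615516 = -0.038668
d₂ = d₁ − σ√T = -0.038668 − 0.615516 = -0.654184
e^{−rT} = e^{−0.0183·1.7658} = 0.968202
N(d₁) = 0.484577,  N(d₂) = 0.256497
Call price V = S·N(d₁) − K·e^{−rT}·N(d₂) = 116.618389 − 76.399482 = 40.218908
φ(d₁) = (1/√(2π))·e^{−d₁²/2} = 0.398644
Θ = −S·φ(d₁)·σ/(2√T) − r·K·e^{−rT}·N(d₂) = −16.720801 − 1.398111 = -18.118912

price = 40.218908
Θ = -18.118912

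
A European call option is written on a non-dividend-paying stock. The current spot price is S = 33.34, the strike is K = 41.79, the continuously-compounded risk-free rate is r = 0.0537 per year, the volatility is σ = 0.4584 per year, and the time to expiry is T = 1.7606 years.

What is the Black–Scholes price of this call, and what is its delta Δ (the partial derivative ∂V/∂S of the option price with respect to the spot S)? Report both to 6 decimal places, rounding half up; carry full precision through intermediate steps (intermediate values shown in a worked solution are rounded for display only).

price = 6.377891
Δ = 0.535126

σ√T = 0.4584·√1.7606 = 0.608240
d₁ = (ln(S/K) + (r+σ²/2)T) / (σ√T) = (ln(33.34/41.79) + (0.0537+0.4584²/2)·1.7606) / 0.608240 = (-0.225899 + 0.279522) / 0.608240 = 0.088161
d₂ = d₁ − σ√T = 0.088161 − 0.608240 = -0.520079
e^{−rT} = e^{−0.0537·1.7606} = 0.909788
N(d₁) = 0.535126,  N(d₂) = 0.301504
Call price V = S·N(d₁) − K·e^{−rT}·N(d₂) = 17.841087 − 11.463196 = 6.377891
Δ = N(d₁) = 0.535126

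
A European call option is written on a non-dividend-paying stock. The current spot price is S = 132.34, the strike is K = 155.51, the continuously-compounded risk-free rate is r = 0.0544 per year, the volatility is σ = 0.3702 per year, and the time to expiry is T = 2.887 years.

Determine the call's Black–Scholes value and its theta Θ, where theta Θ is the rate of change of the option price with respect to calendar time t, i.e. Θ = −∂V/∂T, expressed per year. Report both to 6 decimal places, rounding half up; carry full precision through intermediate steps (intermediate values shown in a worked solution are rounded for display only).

σ√T = 0.3702·√2.887 = 0.629013
d₁ = (ln(S/K) + (r+σ²/2)T) / (σ√T) = (ln(132.34/155.51) + (0.0544+0.3702²/2)·2.887) / 0.629013 = (-0.161336 + 0.354882) / 0.629013 = 0.307698
d₂ = d₁ − σ√T = 0.307698 − 0.629013 = -0.321316
e^{−rT} = e^{−0.0544·2.887} = 0.854659
N(d₁) = 0.620844,  N(d₂) = 0.373986
Call price V = S·N(d₁) − K·e^{−rT}·N(d₂) = 82.162474 − 49.705689 = 32.456784
φ(d₁) = (1/√(2π))·e^{−d₁²/2} = 0.380497
Θ = −S·φ(d₁)·σ/(2√T) − r·K·e^{−rT}·N(d₂) = −5.485613 − 2.703989 = -8.189603

price = 32.456784
Θ = -8.189603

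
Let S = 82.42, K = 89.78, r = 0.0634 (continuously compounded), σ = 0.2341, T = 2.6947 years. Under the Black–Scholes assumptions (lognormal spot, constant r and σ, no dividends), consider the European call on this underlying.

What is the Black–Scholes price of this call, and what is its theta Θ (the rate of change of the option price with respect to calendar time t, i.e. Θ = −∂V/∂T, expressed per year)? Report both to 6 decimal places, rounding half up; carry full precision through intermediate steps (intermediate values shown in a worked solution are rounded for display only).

σ√T = 0.2341·√2.6947 = 0.384288
d₁ = (ln(S/K) + (r+σ²/2)T) / (σ√T) = (ln(82.42/89.78) + (0.0634+0.2341²/2)·2.6947) / 0.384288 = (-0.085534 + 0.244683) / 0.384288 = 0.414139
d₂ = d₁ − σ√T = 0.414139 − 0.384288 = 0.029851
e^{−rT} = e^{−0.0634·2.6947} = 0.842953
N(d₁) = 0.660614,  N(d₂) = 0.511907
Call price V = S·N(d₁) − K·e^{−rT}·N(d₂) = 54.447782 − 38.741288 = 15.706494
φ(d₁) = (1/√(2π))·e^{−d₁²/2} = 0.366157
Θ = −S·φ(d₁)·σ/(2√T) − r·K·e^{−rT}·N(d₂) = −2.151869 − 2.456198 = -4.608066

price = 15.706494
Θ = -4.608066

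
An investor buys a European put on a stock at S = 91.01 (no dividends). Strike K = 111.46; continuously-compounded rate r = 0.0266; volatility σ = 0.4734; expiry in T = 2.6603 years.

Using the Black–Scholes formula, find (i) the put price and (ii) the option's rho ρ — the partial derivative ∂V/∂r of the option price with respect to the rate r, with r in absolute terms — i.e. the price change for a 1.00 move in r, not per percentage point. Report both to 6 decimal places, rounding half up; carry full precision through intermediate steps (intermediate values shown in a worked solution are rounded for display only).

σ√T = 0.4734·√2.6603 = 0.772136
d₁ = (ln(S/K) + (r+σ²/2)T) / (σ√T) = (ln(91.01/111.46) + (0.0266+0.4734²/2)·2.6603) / 0.772136 = (-0.202696 + 0.368861) / 0.772136 = 0.215201
d₂ = d₁ − σ√T = 0.215201 − 0.772136 = -0.556935
e^{−rT} = e^{−0.0266·2.6603} = 0.931682
N(−d₁) = 0.414805,  N(−d₂) = 0.711214
Put price V = K·e^{−rT}·N(−d₂) − S·N(−d₁) = 73.856192 − 37.751435 = 36.104757
ρ = −K·T·e^{−rT}·N(−d₂) = -196.479628

price = 36.104757
ρ = -196.479628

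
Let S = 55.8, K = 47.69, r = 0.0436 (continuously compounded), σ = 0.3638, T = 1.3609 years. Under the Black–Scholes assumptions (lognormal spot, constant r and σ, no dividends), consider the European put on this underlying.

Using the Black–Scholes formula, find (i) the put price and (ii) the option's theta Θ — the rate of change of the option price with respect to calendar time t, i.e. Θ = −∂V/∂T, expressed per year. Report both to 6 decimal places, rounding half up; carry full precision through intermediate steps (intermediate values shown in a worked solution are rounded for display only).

σ√T = 0.3638·√1.3609 = 0.424400
d₁ = (ln(S/K) + (r+σ²/2)T) / (σ√T) = (ln(55.8/47.69) + (0.0436+0.3638²/2)·1.3609) / 0.424400 = (0.157052 + 0.149393) / 0.424400 = 0.722066
d₂ = d₁ − σ√T = 0.722066 − 0.424400 = 0.297666
e^{−rT} = e^{−0.0436·1.3609} = 0.942391
N(−d₁) = 0.235127,  N(−d₂) = 0.382979
Put price V = K·e^{−rT}·N(−d₂) − S·N(−d₁) = 17.212083 − 13.120079 = 4.092004
φ(d₁) = (1/√(2π))·e^{−d₁²/2} = 0.307393
Θ = −S·φ(d₁)·σ/(2√T) + r·K·e^{−rT}·N(−d₂) = −2.674531 + 0.750447 = -1.924085

price = 4.092004
Θ = -1.924085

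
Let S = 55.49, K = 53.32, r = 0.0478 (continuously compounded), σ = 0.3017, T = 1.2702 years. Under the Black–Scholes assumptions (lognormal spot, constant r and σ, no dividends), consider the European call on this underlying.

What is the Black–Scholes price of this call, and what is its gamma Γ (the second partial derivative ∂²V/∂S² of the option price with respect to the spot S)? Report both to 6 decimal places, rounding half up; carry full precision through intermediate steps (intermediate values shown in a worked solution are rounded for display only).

price = 10.094823
Γ = 0.018969

σ√T = 0.3017·√1.2702 = 0.340025
d₁ = (ln(S/K) + (r+σ²/2)T) / (σ√T) = (ln(55.49/53.32) + (0.0478+0.3017²/2)·1.2702) / 0.340025 = (0.039891 + 0.118524) / 0.340025 = 0.465893
d₂ = d₁ − σ√T = 0.465893 − 0.340025 = 0.125868
e^{−rT} = e^{−0.0478·1.2702} = 0.941091
N(d₁) = 0.679354,  N(d₂) = 0.550082
Call price V = S·N(d₁) − K·e^{−rT}·N(d₂) = 37.697355 − 27.602532 = 10.094823
φ(d₁) = (1/√(2π))·e^{−d₁²/2} = 0.357912
Γ = φ(d₁) / (S·σ·√T) = 0.018969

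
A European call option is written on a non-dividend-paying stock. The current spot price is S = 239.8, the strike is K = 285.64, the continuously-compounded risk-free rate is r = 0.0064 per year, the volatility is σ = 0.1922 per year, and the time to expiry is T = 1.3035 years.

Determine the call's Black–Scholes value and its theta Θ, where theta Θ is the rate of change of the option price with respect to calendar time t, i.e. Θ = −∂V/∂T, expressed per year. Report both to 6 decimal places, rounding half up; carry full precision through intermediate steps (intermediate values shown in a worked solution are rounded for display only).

price = 7.358066
Θ = -6.870353

σ√T = 0.1922·√1.3035 = 0.219437
d₁ = (ln(S/K) + (r+σ²/2)T) / (σ√T) = (ln(239.8/285.64) + (0.0064+0.1922²/2)·1.3035) / 0.219437 = (-0.174927 + 0.032419) / 0.219437 = -0.649429
d₂ = d₁ − σ√T = -0.649429 − 0.219437 = -0.868866
e^{−rT} = e^{−0.0064·1.3035} = 0.991692
N(d₁) = 0.258031,  N(d₂) = 0.192460
Call price V = S·N(d₁) − K·e^{−rT}·N(d₂) = 61.875727 − 54.517661 = 7.358066
φ(d₁) = (1/√(2π))·e^{−d₁²/2} = 0.323092
Θ = −S·φ(d₁)·σ/(2√T) − r·K·e^{−rT}·N(d₂) = −6.521440 − 0.348913 = -6.870353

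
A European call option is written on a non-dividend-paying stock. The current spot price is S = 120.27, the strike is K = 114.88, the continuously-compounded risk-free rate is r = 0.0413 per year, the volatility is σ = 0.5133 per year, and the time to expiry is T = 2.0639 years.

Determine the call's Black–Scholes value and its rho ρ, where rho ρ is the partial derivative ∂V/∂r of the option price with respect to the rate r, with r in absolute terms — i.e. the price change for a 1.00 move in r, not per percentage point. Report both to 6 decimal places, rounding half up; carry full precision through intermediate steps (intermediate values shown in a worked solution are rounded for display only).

price = 40.347513
ρ = 92.378809

σ√T = 0.5133·√2.0639 = 0.737421
d₁ = (ln(S/K) + (r+σ²/2)T) / (σ√T) = (ln(120.27/114.88) + (0.0413+0.5133²/2)·2.0639) / 0.737421 = (0.045851 + 0.357134) / 0.737421 = 0.546479
d₂ = d₁ − σ√T = 0.546479 − 0.737421 = -0.190942
e^{−rT} = e^{−0.0413·2.0639} = 0.918293
N(d₁) = 0.707632,  N(d₂) = 0.424285
Call price V = S·N(d₁) − K·e^{−rT}·N(d₂) = 85.106856 − 44.759343 = 40.347513
ρ = K·T·e^{−rT}·N(d₂) = 92.378809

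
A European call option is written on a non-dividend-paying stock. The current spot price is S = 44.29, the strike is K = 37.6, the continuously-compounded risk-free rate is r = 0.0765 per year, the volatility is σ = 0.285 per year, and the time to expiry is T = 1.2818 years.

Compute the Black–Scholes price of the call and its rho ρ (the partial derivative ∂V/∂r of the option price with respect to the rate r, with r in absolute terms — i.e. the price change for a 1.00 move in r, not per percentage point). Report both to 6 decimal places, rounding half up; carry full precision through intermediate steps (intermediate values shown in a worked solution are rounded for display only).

price = 11.667670
ρ = 32.428650

σ√T = 0.285·√1.2818 = 0.322667
d₁ = (ln(S/K) + (r+σ²/2)T) / (σ√T) = (ln(44.29/37.6) + (0.0765+0.285²/2)·1.2818) / 0.322667 = (0.163755 + 0.150115) / 0.322667 = 0.972735
d₂ = d₁ − σ√T = 0.972735 − 0.322667 = 0.650067
e^{−rT} = e^{−0.0765·1.2818} = 0.906597
N(d₁) = 0.834657,  N(d₂) = 0.742176
Call price V = S·N(d₁) − K·e^{−rT}·N(d₂) = 36.966976 − 25.299306 = 11.667670
ρ = K·T·e^{−rT}·N(d₂) = 32.428650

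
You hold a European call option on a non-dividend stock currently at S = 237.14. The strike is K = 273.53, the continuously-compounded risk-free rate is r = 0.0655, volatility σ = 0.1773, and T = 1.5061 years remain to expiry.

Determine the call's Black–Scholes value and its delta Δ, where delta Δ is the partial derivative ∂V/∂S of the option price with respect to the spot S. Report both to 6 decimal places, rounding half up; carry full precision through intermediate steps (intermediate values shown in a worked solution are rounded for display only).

σ√T = 0.1773·√1.5061 = 0.217588
d₁ = (ln(S/K) + (r+σ²/2)T) / (σ√T) = (ln(237.14/273.53) + (0.0655+0.1773²/2)·1.5061) / 0.217588 = (-0.142761 + 0.122322) / 0.217588 = -0.093933
d₂ = d₁ − σ√T = -0.093933 − 0.217588 = -0.311521
e^{−rT} = e^{−0.0655·1.5061} = 0.906060
N(d₁) = 0.462581,  N(d₂) = 0.377702
Call price V = S·N(d₁) − K·e^{−rT}·N(d₂) = 109.696504 − 93.607679 = 16.088825
Δ = N(d₁) = 0.462581

price = 16.088825
Δ = 0.462581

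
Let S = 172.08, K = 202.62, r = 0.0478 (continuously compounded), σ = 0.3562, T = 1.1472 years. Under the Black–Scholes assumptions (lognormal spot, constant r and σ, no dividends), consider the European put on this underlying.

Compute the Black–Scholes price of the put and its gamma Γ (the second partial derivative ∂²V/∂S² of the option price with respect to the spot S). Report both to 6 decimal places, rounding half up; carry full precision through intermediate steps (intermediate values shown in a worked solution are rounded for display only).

price = 38.481261
Γ = 0.006050

σ√T = 0.3562·√1.1472 = 0.381517
d₁ = (ln(S/K) + (r+σ²/2)T) / (σ√T) = (ln(172.08/202.62) + (0.0478+0.3562²/2)·1.1472) / 0.381517 = (-0.163373 + 0.127614) / 0.381517 = -0.093729
d₂ = d₁ − σ√T = -0.093729 − 0.381517 = -0.475246
e^{−rT} = e^{−0.0478·1.1472} = 0.946640
N(−d₁) = 0.537338,  N(−d₂) = 0.682694
Put price V = K·e^{−rT}·N(−d₂) − S·N(−d₁) = 130.946349 − 92.465088 = 38.481261
φ(d₁) = (1/√(2π))·e^{−d₁²/2} = 0.397194
Γ = φ(d₁) / (S·σ·√T) = 0.006050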